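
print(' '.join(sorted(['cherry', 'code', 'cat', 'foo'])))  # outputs cat cherry code foo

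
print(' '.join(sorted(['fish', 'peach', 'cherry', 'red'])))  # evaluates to cherry fish peach red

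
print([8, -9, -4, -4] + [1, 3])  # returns [8, -9, -4, -4, 1, 3]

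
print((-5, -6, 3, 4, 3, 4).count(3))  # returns 2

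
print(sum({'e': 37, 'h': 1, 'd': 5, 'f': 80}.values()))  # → 123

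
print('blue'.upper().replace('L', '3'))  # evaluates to B3UE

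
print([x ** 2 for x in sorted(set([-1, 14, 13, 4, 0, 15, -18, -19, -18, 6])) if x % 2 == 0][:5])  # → [324, 0, 16, 36, 196]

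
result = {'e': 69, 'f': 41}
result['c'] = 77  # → {'e': 69, 'f': 41, 'c': 77}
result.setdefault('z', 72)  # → 72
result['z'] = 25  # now {'e': 69, 'f': 41, 'c': 77, 'z': 25}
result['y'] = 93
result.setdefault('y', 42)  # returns 93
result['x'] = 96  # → {'e': 69, 'f': 41, 'c': 77, 'z': 25, 'y': 93, 'x': 96}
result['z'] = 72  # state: {'e': 69, 'f': 41, 'c': 77, 'z': 72, 'y': 93, 'x': 96}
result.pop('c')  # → 77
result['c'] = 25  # {'e': 69, 'f': 41, 'z': 72, 'y': 93, 'x': 96, 'c': 25}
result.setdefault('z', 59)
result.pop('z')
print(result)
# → {'e': 69, 'f': 41, 'y': 93, 'x': 96, 'c': 25}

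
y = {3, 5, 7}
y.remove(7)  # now {3, 5}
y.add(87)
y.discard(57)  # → {3, 5, 87}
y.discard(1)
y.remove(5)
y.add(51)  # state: {3, 51, 87}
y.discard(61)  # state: {3, 51, 87}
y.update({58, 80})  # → {3, 51, 58, 80, 87}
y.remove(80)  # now {3, 51, 58, 87}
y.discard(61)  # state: {3, 51, 58, 87}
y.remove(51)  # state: {3, 58, 87}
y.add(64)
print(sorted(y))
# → [3, 58, 64, 87]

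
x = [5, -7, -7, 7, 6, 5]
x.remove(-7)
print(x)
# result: [5, -7, 7, 6, 5]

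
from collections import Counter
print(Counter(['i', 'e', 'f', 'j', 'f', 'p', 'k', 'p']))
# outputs Counter({'f': 2, 'p': 2, 'i': 1, 'e': 1, 'j': 1, 'k': 1})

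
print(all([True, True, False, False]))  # False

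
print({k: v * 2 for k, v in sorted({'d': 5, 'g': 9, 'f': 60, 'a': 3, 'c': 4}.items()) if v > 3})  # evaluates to {'c': 8, 'd': 10, 'f': 120, 'g': 18}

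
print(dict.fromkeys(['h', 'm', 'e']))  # {'h': None, 'm': None, 'e': None}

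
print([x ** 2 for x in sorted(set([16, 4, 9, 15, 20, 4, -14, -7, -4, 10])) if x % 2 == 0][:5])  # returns [196, 16, 16, 100, 256]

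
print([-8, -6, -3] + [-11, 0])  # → [-8, -6, -3, -11, 0]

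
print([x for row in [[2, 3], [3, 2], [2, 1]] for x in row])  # [2, 3, 3, 2, 2, 1]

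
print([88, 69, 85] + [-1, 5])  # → [88, 69, 85, -1, 5]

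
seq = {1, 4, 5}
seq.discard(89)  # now {1, 4, 5}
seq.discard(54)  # {1, 4, 5}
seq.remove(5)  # {1, 4}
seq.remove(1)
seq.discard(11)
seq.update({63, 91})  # {4, 63, 91}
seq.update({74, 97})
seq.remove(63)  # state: {4, 74, 91, 97}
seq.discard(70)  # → {4, 74, 91, 97}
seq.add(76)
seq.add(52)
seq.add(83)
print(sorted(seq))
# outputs [4, 52, 74, 76, 83, 91, 97]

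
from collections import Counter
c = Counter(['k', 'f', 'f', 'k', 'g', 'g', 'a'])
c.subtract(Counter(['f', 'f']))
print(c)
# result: Counter({'k': 2, 'g': 2, 'a': 1, 'f': 0})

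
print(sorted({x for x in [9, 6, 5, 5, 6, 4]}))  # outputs [4, 5, 6, 9]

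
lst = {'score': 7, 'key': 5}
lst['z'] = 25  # {'score': 7, 'key': 5, 'z': 25}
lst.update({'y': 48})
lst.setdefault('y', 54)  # 48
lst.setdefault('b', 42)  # 42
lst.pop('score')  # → 7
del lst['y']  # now {'key': 5, 'z': 25, 'b': 42}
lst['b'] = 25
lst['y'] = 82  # {'key': 5, 'z': 25, 'b': 25, 'y': 82}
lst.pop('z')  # 25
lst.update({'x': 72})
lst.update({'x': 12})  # {'key': 5, 'b': 25, 'y': 82, 'x': 12}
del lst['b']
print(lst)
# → {'key': 5, 'y': 82, 'x': 12}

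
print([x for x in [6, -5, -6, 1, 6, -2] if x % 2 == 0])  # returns [6, -6, 6, -2]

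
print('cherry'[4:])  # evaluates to ry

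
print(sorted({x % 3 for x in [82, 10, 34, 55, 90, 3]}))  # [0, 1]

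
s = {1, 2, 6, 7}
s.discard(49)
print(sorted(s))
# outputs [1, 2, 6, 7]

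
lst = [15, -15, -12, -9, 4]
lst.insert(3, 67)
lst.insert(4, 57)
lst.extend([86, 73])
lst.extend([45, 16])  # [15, -15, -12, 67, 57, -9, 4, 86, 73, 45, 16]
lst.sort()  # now [-15, -12, -9, 4, 15, 16, 45, 57, 67, 73, 86]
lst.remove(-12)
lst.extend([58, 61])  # [-15, -9, 4, 15, 16, 45, 57, 67, 73, 86, 58, 61]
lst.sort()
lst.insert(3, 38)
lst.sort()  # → [-15, -9, 4, 15, 16, 38, 45, 57, 58, 61, 67, 73, 86]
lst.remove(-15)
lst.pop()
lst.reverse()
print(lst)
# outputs [73, 67, 61, 58, 57, 45, 38, 16, 15, 4, -9]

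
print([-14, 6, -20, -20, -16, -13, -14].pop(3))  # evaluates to -20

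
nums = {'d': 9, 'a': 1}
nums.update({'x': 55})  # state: {'d': 9, 'a': 1, 'x': 55}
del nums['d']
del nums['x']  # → {'a': 1}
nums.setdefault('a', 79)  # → 1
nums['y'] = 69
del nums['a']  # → {'y': 69}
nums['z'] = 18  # {'y': 69, 'z': 18}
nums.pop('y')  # 69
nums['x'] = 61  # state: {'z': 18, 'x': 61}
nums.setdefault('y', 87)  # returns 87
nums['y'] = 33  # {'z': 18, 'x': 61, 'y': 33}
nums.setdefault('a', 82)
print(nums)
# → {'z': 18, 'x': 61, 'y': 33, 'a': 82}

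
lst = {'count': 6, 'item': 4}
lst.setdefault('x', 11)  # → 11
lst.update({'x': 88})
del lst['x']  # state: {'count': 6, 'item': 4}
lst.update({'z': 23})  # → {'count': 6, 'item': 4, 'z': 23}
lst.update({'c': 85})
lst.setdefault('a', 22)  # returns 22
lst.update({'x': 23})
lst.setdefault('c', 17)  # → 85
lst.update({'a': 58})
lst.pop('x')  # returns 23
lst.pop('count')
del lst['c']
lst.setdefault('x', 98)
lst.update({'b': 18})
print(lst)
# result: {'item': 4, 'z': 23, 'a': 58, 'x': 98, 'b': 18}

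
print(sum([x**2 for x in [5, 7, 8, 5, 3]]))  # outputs 172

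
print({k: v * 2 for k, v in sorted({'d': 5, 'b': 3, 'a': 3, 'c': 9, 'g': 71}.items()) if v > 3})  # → {'c': 18, 'd': 10, 'g': 142}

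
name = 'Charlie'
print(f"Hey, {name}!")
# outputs Hey, Charlie!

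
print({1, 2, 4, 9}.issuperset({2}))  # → True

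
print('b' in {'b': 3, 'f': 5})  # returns True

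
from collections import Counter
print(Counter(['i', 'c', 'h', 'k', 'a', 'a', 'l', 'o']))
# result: Counter({'a': 2, 'i': 1, 'c': 1, 'h': 1, 'k': 1, 'l': 1, 'o': 1})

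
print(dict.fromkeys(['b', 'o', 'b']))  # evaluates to {'b': None, 'o': None}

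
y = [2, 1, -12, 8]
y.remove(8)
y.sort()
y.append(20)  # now [-12, 1, 2, 20]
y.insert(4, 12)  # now [-12, 1, 2, 20, 12]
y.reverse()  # [12, 20, 2, 1, -12]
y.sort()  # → [-12, 1, 2, 12, 20]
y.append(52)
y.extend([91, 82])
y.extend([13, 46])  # [-12, 1, 2, 12, 20, 52, 91, 82, 13, 46]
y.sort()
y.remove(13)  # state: [-12, 1, 2, 12, 20, 46, 52, 82, 91]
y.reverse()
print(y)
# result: [91, 82, 52, 46, 20, 12, 2, 1, -12]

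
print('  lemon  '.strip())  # lemon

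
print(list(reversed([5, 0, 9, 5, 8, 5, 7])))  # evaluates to [7, 5, 8, 5, 9, 0, 5]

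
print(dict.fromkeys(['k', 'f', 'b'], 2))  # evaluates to {'k': 2, 'f': 2, 'b': 2}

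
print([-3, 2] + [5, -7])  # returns [-3, 2, 5, -7]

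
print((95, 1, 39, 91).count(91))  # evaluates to 1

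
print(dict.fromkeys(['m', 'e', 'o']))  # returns {'m': None, 'e': None, 'o': None}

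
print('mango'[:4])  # mang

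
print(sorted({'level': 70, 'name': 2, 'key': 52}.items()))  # [('key', 52), ('level', 70), ('name', 2)]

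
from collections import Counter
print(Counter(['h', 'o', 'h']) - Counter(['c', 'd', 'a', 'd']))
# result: Counter({'h': 2, 'o': 1})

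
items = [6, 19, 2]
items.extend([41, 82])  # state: [6, 19, 2, 41, 82]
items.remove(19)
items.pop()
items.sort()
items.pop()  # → 41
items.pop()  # 6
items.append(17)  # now [2, 17]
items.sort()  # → [2, 17]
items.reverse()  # [17, 2]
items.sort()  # [2, 17]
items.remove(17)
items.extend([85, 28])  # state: [2, 85, 28]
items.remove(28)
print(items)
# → [2, 85]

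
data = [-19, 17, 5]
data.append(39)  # [-19, 17, 5, 39]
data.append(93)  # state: [-19, 17, 5, 39, 93]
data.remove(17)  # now [-19, 5, 39, 93]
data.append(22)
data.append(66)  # [-19, 5, 39, 93, 22, 66]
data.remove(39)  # [-19, 5, 93, 22, 66]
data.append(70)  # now [-19, 5, 93, 22, 66, 70]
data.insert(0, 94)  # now [94, -19, 5, 93, 22, 66, 70]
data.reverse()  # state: [70, 66, 22, 93, 5, -19, 94]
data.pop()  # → 94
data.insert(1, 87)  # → [70, 87, 66, 22, 93, 5, -19]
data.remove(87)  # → [70, 66, 22, 93, 5, -19]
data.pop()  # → -19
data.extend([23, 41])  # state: [70, 66, 22, 93, 5, 23, 41]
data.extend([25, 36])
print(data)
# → [70, 66, 22, 93, 5, 23, 41, 25, 36]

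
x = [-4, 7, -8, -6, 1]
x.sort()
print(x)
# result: [-8, -6, -4, 1, 7]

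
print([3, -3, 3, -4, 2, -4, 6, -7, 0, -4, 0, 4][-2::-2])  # [0, 0, 6, 2, 3, 3]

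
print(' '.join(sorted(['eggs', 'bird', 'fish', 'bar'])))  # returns bar bird eggs fish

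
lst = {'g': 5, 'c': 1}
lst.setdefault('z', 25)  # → 25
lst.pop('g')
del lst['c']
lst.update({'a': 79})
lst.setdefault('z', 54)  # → 25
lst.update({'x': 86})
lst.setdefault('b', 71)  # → 71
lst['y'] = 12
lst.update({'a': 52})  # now {'z': 25, 'a': 52, 'x': 86, 'b': 71, 'y': 12}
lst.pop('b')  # 71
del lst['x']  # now {'z': 25, 'a': 52, 'y': 12}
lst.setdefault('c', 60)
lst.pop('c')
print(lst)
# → {'z': 25, 'a': 52, 'y': 12}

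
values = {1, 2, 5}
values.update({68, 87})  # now {1, 2, 5, 68, 87}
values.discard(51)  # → {1, 2, 5, 68, 87}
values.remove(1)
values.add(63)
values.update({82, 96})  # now {2, 5, 63, 68, 82, 87, 96}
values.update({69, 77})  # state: {2, 5, 63, 68, 69, 77, 82, 87, 96}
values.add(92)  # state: {2, 5, 63, 68, 69, 77, 82, 87, 92, 96}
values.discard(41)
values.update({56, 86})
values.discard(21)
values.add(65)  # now {2, 5, 56, 63, 65, 68, 69, 77, 82, 86, 87, 92, 96}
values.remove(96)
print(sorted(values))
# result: [2, 5, 56, 63, 65, 68, 69, 77, 82, 86, 87, 92]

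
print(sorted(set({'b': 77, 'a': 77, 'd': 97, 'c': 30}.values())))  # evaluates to [30, 77, 97]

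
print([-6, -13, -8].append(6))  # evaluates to None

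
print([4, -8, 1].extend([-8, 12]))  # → None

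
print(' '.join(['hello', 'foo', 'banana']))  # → hello foo banana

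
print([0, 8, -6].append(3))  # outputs None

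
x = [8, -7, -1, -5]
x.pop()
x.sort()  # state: [-7, -1, 8]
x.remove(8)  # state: [-7, -1]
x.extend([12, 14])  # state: [-7, -1, 12, 14]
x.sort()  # [-7, -1, 12, 14]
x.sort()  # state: [-7, -1, 12, 14]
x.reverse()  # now [14, 12, -1, -7]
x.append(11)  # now [14, 12, -1, -7, 11]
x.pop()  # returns 11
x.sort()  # [-7, -1, 12, 14]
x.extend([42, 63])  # [-7, -1, 12, 14, 42, 63]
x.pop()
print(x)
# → [-7, -1, 12, 14, 42]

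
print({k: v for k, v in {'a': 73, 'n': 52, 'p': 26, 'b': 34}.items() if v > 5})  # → {'a': 73, 'n': 52, 'p': 26, 'b': 34}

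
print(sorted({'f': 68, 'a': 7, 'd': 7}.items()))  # [('a', 7), ('d', 7), ('f', 68)]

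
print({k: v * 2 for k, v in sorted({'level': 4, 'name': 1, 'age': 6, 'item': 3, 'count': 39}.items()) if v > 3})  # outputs {'age': 12, 'count': 78, 'level': 8}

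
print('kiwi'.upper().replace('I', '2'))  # K2W2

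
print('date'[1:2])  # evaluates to a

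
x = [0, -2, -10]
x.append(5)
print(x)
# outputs [0, -2, -10, 5]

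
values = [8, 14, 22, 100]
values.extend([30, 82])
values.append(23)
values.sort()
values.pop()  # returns 100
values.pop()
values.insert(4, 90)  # [8, 14, 22, 23, 90, 30]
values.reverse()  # [30, 90, 23, 22, 14, 8]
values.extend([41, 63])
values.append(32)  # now [30, 90, 23, 22, 14, 8, 41, 63, 32]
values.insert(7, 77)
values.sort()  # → [8, 14, 22, 23, 30, 32, 41, 63, 77, 90]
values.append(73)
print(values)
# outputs [8, 14, 22, 23, 30, 32, 41, 63, 77, 90, 73]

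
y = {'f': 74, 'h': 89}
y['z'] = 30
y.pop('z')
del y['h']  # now {'f': 74}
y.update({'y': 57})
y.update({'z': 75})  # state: {'f': 74, 'y': 57, 'z': 75}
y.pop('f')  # 74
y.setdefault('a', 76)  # 76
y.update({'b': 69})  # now {'y': 57, 'z': 75, 'a': 76, 'b': 69}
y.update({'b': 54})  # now {'y': 57, 'z': 75, 'a': 76, 'b': 54}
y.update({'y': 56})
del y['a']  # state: {'y': 56, 'z': 75, 'b': 54}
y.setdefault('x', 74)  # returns 74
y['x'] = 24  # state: {'y': 56, 'z': 75, 'b': 54, 'x': 24}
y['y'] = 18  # {'y': 18, 'z': 75, 'b': 54, 'x': 24}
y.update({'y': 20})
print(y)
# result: {'y': 20, 'z': 75, 'b': 54, 'x': 24}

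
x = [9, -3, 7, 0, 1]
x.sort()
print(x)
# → [-3, 0, 1, 7, 9]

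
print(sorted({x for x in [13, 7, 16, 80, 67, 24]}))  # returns [7, 13, 16, 24, 67, 80]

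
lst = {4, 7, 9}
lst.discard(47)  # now {4, 7, 9}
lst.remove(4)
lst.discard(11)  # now {7, 9}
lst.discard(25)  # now {7, 9}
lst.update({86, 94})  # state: {7, 9, 86, 94}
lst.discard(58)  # {7, 9, 86, 94}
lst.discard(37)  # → {7, 9, 86, 94}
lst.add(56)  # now {7, 9, 56, 86, 94}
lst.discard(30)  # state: {7, 9, 56, 86, 94}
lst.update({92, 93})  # {7, 9, 56, 86, 92, 93, 94}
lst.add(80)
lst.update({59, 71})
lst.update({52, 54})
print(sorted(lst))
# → [7, 9, 52, 54, 56, 59, 71, 80, 86, 92, 93, 94]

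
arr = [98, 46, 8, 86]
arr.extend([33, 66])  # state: [98, 46, 8, 86, 33, 66]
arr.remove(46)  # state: [98, 8, 86, 33, 66]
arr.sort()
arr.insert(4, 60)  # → [8, 33, 66, 86, 60, 98]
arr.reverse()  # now [98, 60, 86, 66, 33, 8]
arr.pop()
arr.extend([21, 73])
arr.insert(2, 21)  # [98, 60, 21, 86, 66, 33, 21, 73]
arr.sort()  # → [21, 21, 33, 60, 66, 73, 86, 98]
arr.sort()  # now [21, 21, 33, 60, 66, 73, 86, 98]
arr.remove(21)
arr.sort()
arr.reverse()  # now [98, 86, 73, 66, 60, 33, 21]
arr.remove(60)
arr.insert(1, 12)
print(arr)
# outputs [98, 12, 86, 73, 66, 33, 21]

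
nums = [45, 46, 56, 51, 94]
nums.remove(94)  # [45, 46, 56, 51]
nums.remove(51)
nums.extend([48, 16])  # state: [45, 46, 56, 48, 16]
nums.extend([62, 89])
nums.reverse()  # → [89, 62, 16, 48, 56, 46, 45]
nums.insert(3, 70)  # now [89, 62, 16, 70, 48, 56, 46, 45]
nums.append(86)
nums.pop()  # 86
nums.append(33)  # [89, 62, 16, 70, 48, 56, 46, 45, 33]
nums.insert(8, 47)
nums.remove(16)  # [89, 62, 70, 48, 56, 46, 45, 47, 33]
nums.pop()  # 33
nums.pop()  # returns 47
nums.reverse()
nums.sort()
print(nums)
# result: [45, 46, 48, 56, 62, 70, 89]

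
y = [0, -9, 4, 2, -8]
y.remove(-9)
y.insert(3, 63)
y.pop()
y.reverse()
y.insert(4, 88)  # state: [63, 2, 4, 0, 88]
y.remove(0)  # [63, 2, 4, 88]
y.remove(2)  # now [63, 4, 88]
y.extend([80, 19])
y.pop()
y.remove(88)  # [63, 4, 80]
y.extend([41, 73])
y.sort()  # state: [4, 41, 63, 73, 80]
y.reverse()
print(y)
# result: [80, 73, 63, 41, 4]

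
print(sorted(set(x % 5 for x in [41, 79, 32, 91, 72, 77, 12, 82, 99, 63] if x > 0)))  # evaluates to [1, 2, 3, 4]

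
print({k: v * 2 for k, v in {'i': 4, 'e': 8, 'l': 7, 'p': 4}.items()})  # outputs {'i': 8, 'e': 16, 'l': 14, 'p': 8}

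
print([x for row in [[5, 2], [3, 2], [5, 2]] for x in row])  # [5, 2, 3, 2, 5, 2]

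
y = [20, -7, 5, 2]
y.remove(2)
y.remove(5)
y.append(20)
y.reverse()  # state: [20, -7, 20]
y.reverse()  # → [20, -7, 20]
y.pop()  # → 20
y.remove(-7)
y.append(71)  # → [20, 71]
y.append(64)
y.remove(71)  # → [20, 64]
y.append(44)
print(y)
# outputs [20, 64, 44]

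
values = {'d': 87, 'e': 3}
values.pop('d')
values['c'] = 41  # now {'e': 3, 'c': 41}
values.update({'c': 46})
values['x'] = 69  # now {'e': 3, 'c': 46, 'x': 69}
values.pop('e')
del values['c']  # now {'x': 69}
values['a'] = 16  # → {'x': 69, 'a': 16}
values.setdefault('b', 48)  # 48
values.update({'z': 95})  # {'x': 69, 'a': 16, 'b': 48, 'z': 95}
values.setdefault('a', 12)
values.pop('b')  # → 48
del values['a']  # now {'x': 69, 'z': 95}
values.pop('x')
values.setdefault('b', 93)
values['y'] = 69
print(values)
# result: {'z': 95, 'b': 93, 'y': 69}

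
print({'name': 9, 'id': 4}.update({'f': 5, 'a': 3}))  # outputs None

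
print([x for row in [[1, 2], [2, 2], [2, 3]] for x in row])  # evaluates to [1, 2, 2, 2, 2, 3]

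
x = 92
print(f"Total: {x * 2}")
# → Total: 184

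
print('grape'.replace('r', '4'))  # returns g4ape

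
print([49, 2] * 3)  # [49, 2, 49, 2, 49, 2]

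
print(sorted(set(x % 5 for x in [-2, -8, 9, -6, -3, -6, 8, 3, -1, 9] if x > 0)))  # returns [3, 4]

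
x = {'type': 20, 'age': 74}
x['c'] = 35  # {'type': 20, 'age': 74, 'c': 35}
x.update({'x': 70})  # {'type': 20, 'age': 74, 'c': 35, 'x': 70}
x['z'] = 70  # {'type': 20, 'age': 74, 'c': 35, 'x': 70, 'z': 70}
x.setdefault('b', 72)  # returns 72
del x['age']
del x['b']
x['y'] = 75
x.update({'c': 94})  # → {'type': 20, 'c': 94, 'x': 70, 'z': 70, 'y': 75}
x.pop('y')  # 75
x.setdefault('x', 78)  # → 70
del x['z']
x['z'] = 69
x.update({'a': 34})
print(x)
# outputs {'type': 20, 'c': 94, 'x': 70, 'z': 69, 'a': 34}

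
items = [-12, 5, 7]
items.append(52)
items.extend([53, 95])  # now [-12, 5, 7, 52, 53, 95]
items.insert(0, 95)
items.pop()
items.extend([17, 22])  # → [95, -12, 5, 7, 52, 53, 17, 22]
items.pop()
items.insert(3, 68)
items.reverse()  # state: [17, 53, 52, 7, 68, 5, -12, 95]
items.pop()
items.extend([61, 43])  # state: [17, 53, 52, 7, 68, 5, -12, 61, 43]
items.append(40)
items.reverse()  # [40, 43, 61, -12, 5, 68, 7, 52, 53, 17]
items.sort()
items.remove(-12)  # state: [5, 7, 17, 40, 43, 52, 53, 61, 68]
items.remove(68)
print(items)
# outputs [5, 7, 17, 40, 43, 52, 53, 61]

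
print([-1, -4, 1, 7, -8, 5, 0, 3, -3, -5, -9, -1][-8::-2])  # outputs [-8, 1, -1]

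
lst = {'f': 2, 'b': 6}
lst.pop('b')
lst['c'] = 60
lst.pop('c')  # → 60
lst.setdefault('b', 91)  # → 91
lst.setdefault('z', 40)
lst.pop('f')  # 2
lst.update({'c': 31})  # {'b': 91, 'z': 40, 'c': 31}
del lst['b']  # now {'z': 40, 'c': 31}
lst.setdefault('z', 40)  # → 40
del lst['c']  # {'z': 40}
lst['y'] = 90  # {'z': 40, 'y': 90}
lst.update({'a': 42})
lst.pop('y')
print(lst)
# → {'z': 40, 'a': 42}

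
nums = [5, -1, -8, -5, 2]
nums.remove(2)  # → [5, -1, -8, -5]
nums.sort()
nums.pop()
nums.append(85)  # [-8, -5, -1, 85]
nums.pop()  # 85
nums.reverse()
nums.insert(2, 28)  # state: [-1, -5, 28, -8]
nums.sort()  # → [-8, -5, -1, 28]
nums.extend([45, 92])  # [-8, -5, -1, 28, 45, 92]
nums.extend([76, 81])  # [-8, -5, -1, 28, 45, 92, 76, 81]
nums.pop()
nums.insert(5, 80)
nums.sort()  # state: [-8, -5, -1, 28, 45, 76, 80, 92]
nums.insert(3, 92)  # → [-8, -5, -1, 92, 28, 45, 76, 80, 92]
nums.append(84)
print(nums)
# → [-8, -5, -1, 92, 28, 45, 76, 80, 92, 84]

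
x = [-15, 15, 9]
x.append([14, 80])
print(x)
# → [-15, 15, 9, [14, 80]]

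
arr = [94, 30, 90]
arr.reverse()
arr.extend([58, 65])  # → [90, 30, 94, 58, 65]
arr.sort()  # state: [30, 58, 65, 90, 94]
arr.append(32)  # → [30, 58, 65, 90, 94, 32]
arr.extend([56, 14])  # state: [30, 58, 65, 90, 94, 32, 56, 14]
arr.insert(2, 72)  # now [30, 58, 72, 65, 90, 94, 32, 56, 14]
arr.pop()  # 14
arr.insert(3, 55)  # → [30, 58, 72, 55, 65, 90, 94, 32, 56]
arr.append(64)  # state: [30, 58, 72, 55, 65, 90, 94, 32, 56, 64]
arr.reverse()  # [64, 56, 32, 94, 90, 65, 55, 72, 58, 30]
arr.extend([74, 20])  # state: [64, 56, 32, 94, 90, 65, 55, 72, 58, 30, 74, 20]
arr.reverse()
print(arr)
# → [20, 74, 30, 58, 72, 55, 65, 90, 94, 32, 56, 64]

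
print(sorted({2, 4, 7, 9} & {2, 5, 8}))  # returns [2]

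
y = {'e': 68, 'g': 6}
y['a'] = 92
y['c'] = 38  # {'e': 68, 'g': 6, 'a': 92, 'c': 38}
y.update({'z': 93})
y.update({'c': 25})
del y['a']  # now {'e': 68, 'g': 6, 'c': 25, 'z': 93}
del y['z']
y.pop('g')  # 6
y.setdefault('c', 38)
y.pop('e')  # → 68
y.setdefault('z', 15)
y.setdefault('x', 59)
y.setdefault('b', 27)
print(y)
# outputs {'c': 25, 'z': 15, 'x': 59, 'b': 27}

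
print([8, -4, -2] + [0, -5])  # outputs [8, -4, -2, 0, -5]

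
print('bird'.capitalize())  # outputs Bird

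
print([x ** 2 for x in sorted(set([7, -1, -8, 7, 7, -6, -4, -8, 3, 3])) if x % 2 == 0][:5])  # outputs [64, 36, 16]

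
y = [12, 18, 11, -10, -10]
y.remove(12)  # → [18, 11, -10, -10]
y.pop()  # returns -10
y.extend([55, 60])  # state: [18, 11, -10, 55, 60]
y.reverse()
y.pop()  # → 18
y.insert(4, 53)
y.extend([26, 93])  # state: [60, 55, -10, 11, 53, 26, 93]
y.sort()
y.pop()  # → 93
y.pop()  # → 60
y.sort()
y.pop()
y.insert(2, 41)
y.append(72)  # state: [-10, 11, 41, 26, 53, 72]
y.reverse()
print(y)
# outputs [72, 53, 26, 41, 11, -10]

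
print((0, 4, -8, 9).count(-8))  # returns 1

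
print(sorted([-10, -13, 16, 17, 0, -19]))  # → [-19, -13, -10, 0, 16, 17]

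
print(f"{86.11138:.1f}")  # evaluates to 86.1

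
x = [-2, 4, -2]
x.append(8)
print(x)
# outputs [-2, 4, -2, 8]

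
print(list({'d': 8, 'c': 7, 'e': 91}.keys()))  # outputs ['d', 'c', 'e']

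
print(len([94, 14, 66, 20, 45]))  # 5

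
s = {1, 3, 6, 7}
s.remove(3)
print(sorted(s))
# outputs [1, 6, 7]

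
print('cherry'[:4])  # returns cher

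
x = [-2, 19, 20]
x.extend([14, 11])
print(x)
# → [-2, 19, 20, 14, 11]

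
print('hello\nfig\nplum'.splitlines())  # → ['hello', 'fig', 'plum']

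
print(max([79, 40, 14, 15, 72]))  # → 79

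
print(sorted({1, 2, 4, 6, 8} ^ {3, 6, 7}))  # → [1, 2, 3, 4, 7, 8]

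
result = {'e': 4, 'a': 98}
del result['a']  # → {'e': 4}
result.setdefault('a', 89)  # 89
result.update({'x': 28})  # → {'e': 4, 'a': 89, 'x': 28}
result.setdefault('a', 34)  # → 89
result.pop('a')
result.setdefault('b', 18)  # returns 18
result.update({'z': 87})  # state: {'e': 4, 'x': 28, 'b': 18, 'z': 87}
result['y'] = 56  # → {'e': 4, 'x': 28, 'b': 18, 'z': 87, 'y': 56}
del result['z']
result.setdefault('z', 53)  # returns 53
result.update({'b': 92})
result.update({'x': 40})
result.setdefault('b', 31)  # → 92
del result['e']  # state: {'x': 40, 'b': 92, 'y': 56, 'z': 53}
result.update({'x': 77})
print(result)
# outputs {'x': 77, 'b': 92, 'y': 56, 'z': 53}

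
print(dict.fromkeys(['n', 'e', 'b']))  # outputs {'n': None, 'e': None, 'b': None}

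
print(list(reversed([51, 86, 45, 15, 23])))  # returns [23, 15, 45, 86, 51]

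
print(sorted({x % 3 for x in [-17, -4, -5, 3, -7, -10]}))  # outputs [0, 1, 2]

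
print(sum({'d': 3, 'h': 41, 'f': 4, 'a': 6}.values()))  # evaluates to 54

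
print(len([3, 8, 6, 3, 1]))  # 5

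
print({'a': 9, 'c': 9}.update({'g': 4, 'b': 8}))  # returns None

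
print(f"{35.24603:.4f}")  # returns 35.2460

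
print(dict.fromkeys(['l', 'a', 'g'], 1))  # {'l': 1, 'a': 1, 'g': 1}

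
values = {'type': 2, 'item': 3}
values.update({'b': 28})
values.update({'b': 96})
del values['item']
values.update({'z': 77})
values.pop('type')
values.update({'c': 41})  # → {'b': 96, 'z': 77, 'c': 41}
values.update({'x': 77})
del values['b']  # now {'z': 77, 'c': 41, 'x': 77}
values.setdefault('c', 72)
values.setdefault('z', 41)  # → 77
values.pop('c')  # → 41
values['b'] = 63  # {'z': 77, 'x': 77, 'b': 63}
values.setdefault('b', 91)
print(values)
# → {'z': 77, 'x': 77, 'b': 63}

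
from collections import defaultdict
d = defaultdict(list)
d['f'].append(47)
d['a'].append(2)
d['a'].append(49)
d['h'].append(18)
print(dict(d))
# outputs {'f': [47], 'a': [2, 49], 'h': [18]}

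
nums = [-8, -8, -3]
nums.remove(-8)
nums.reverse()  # [-3, -8]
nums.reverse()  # [-8, -3]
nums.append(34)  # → [-8, -3, 34]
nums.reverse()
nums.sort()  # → [-8, -3, 34]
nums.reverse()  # [34, -3, -8]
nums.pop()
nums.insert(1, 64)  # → [34, 64, -3]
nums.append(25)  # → [34, 64, -3, 25]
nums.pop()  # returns 25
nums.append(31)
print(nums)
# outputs [34, 64, -3, 31]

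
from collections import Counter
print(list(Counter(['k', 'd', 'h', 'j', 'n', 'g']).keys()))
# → ['k', 'd', 'h', 'j', 'n', 'g']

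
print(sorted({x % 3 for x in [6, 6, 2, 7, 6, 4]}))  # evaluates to [0, 1, 2]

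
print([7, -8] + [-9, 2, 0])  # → [7, -8, -9, 2, 0]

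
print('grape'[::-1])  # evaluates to eparg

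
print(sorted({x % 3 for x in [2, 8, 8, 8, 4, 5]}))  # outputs [1, 2]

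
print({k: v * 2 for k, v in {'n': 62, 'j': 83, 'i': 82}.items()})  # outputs {'n': 124, 'j': 166, 'i': 164}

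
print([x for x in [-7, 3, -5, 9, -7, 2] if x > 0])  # [3, 9, 2]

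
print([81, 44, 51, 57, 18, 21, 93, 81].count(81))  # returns 2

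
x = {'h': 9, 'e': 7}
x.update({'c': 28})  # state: {'h': 9, 'e': 7, 'c': 28}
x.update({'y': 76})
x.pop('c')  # 28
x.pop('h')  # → 9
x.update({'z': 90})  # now {'e': 7, 'y': 76, 'z': 90}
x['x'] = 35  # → {'e': 7, 'y': 76, 'z': 90, 'x': 35}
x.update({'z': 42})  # {'e': 7, 'y': 76, 'z': 42, 'x': 35}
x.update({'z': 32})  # {'e': 7, 'y': 76, 'z': 32, 'x': 35}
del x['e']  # {'y': 76, 'z': 32, 'x': 35}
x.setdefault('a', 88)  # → 88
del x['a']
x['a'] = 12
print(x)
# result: {'y': 76, 'z': 32, 'x': 35, 'a': 12}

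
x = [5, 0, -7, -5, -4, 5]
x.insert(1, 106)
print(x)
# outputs [5, 106, 0, -7, -5, -4, 5]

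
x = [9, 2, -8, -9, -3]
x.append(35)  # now [9, 2, -8, -9, -3, 35]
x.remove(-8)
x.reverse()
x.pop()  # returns 9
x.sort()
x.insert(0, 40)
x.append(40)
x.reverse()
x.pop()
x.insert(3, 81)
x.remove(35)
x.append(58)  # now [40, 2, 81, -3, -9, 58]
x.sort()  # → [-9, -3, 2, 40, 58, 81]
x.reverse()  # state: [81, 58, 40, 2, -3, -9]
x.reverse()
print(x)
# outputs [-9, -3, 2, 40, 58, 81]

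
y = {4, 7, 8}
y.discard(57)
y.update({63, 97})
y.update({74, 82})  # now {4, 7, 8, 63, 74, 82, 97}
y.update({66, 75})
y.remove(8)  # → {4, 7, 63, 66, 74, 75, 82, 97}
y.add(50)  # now {4, 7, 50, 63, 66, 74, 75, 82, 97}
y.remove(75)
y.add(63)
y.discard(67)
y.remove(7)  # {4, 50, 63, 66, 74, 82, 97}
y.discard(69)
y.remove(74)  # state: {4, 50, 63, 66, 82, 97}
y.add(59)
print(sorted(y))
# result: [4, 50, 59, 63, 66, 82, 97]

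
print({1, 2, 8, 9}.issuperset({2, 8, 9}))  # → True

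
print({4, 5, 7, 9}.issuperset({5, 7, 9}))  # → True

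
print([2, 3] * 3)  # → [2, 3, 2, 3, 2, 3]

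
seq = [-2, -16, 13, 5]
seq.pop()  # 5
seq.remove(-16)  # [-2, 13]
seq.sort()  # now [-2, 13]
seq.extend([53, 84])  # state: [-2, 13, 53, 84]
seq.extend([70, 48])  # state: [-2, 13, 53, 84, 70, 48]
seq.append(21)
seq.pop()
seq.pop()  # 48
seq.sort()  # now [-2, 13, 53, 70, 84]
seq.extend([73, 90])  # [-2, 13, 53, 70, 84, 73, 90]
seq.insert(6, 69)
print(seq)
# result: [-2, 13, 53, 70, 84, 73, 69, 90]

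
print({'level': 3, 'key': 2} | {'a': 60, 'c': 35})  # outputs {'level': 3, 'key': 2, 'a': 60, 'c': 35}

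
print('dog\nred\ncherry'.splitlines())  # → ['dog', 'red', 'cherry']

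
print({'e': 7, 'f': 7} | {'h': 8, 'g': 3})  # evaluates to {'e': 7, 'f': 7, 'h': 8, 'g': 3}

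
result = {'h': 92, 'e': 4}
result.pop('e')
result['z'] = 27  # {'h': 92, 'z': 27}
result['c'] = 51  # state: {'h': 92, 'z': 27, 'c': 51}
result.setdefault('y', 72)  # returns 72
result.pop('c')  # 51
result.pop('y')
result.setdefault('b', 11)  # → 11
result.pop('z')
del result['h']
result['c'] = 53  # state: {'b': 11, 'c': 53}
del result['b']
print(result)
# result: {'c': 53}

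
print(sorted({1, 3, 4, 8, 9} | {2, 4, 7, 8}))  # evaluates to [1, 2, 3, 4, 7, 8, 9]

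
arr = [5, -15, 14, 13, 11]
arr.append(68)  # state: [5, -15, 14, 13, 11, 68]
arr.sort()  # [-15, 5, 11, 13, 14, 68]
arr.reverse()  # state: [68, 14, 13, 11, 5, -15]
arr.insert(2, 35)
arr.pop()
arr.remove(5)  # [68, 14, 35, 13, 11]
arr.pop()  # 11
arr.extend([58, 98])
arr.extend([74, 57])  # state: [68, 14, 35, 13, 58, 98, 74, 57]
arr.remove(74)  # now [68, 14, 35, 13, 58, 98, 57]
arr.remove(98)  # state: [68, 14, 35, 13, 58, 57]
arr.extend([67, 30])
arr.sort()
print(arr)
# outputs [13, 14, 30, 35, 57, 58, 67, 68]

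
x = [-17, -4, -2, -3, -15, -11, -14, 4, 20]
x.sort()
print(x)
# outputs [-17, -15, -14, -11, -4, -3, -2, 4, 20]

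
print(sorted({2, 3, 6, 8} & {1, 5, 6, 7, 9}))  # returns [6]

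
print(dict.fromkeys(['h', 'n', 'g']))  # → {'h': None, 'n': None, 'g': None}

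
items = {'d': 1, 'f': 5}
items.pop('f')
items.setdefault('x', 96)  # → 96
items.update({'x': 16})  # {'d': 1, 'x': 16}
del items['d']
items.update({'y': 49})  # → {'x': 16, 'y': 49}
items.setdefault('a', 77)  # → 77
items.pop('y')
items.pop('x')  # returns 16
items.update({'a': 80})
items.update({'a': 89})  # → {'a': 89}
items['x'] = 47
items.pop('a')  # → 89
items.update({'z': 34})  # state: {'x': 47, 'z': 34}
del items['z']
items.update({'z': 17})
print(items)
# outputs {'x': 47, 'z': 17}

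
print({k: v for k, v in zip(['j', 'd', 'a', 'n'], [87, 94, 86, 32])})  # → {'j': 87, 'd': 94, 'a': 86, 'n': 32}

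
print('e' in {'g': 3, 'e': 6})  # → True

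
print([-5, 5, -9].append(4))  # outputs None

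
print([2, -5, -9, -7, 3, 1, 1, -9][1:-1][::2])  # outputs [-5, -7, 1]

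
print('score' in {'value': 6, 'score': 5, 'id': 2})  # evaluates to True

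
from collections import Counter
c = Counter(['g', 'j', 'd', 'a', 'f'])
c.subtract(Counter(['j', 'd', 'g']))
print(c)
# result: Counter({'a': 1, 'f': 1, 'g': 0, 'j': 0, 'd': 0})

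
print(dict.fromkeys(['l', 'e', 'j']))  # {'l': None, 'e': None, 'j': None}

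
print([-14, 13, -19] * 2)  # [-14, 13, -19, -14, 13, -19]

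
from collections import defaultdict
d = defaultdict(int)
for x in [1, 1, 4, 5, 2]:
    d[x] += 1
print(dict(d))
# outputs {1: 2, 4: 1, 5: 1, 2: 1}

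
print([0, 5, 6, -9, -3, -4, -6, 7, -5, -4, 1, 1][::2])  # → [0, 6, -3, -6, -5, 1]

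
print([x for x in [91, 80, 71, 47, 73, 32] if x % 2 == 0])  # [80, 32]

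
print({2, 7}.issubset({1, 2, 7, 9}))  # True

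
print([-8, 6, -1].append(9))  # None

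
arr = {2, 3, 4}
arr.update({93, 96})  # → {2, 3, 4, 93, 96}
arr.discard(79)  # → {2, 3, 4, 93, 96}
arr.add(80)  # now {2, 3, 4, 80, 93, 96}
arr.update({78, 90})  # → {2, 3, 4, 78, 80, 90, 93, 96}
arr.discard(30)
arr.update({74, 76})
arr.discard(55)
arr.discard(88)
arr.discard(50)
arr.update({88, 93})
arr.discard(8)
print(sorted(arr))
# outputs [2, 3, 4, 74, 76, 78, 80, 88, 90, 93, 96]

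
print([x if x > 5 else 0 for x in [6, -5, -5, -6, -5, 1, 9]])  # [6, 0, 0, 0, 0, 0, 9]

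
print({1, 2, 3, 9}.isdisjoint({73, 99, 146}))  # True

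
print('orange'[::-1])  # egnaro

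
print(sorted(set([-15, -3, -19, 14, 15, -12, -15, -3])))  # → [-19, -15, -12, -3, 14, 15]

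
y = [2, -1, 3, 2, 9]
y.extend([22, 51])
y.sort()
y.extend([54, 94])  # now [-1, 2, 2, 3, 9, 22, 51, 54, 94]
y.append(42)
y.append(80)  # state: [-1, 2, 2, 3, 9, 22, 51, 54, 94, 42, 80]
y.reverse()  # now [80, 42, 94, 54, 51, 22, 9, 3, 2, 2, -1]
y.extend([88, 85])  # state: [80, 42, 94, 54, 51, 22, 9, 3, 2, 2, -1, 88, 85]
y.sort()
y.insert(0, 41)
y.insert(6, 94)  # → [41, -1, 2, 2, 3, 9, 94, 22, 42, 51, 54, 80, 85, 88, 94]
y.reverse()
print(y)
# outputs [94, 88, 85, 80, 54, 51, 42, 22, 94, 9, 3, 2, 2, -1, 41]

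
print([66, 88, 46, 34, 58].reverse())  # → None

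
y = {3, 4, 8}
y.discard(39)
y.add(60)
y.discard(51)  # {3, 4, 8, 60}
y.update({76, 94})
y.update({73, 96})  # {3, 4, 8, 60, 73, 76, 94, 96}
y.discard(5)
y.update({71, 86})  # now {3, 4, 8, 60, 71, 73, 76, 86, 94, 96}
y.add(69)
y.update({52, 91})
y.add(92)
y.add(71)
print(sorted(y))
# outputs [3, 4, 8, 52, 60, 69, 71, 73, 76, 86, 91, 92, 94, 96]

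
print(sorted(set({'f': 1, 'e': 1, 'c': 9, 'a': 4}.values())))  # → [1, 4, 9]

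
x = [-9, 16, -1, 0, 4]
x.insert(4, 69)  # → [-9, 16, -1, 0, 69, 4]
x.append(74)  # [-9, 16, -1, 0, 69, 4, 74]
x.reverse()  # [74, 4, 69, 0, -1, 16, -9]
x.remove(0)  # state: [74, 4, 69, -1, 16, -9]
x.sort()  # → [-9, -1, 4, 16, 69, 74]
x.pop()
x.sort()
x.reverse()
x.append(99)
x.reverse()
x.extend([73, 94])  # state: [99, -9, -1, 4, 16, 69, 73, 94]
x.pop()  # 94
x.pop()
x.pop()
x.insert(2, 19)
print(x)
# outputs [99, -9, 19, -1, 4, 16]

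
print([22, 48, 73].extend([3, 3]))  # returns None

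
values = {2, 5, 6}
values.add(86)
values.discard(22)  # {2, 5, 6, 86}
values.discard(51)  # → {2, 5, 6, 86}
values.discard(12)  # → {2, 5, 6, 86}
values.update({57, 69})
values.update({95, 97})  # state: {2, 5, 6, 57, 69, 86, 95, 97}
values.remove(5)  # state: {2, 6, 57, 69, 86, 95, 97}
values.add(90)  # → {2, 6, 57, 69, 86, 90, 95, 97}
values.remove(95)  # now {2, 6, 57, 69, 86, 90, 97}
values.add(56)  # {2, 6, 56, 57, 69, 86, 90, 97}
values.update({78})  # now {2, 6, 56, 57, 69, 78, 86, 90, 97}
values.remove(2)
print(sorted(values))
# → [6, 56, 57, 69, 78, 86, 90, 97]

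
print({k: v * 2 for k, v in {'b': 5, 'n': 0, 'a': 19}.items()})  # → {'b': 10, 'n': 0, 'a': 38}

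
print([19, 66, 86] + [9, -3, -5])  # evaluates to [19, 66, 86, 9, -3, -5]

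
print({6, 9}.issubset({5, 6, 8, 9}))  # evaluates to True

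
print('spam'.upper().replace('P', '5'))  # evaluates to S5AM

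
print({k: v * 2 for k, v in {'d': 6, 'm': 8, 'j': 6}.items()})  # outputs {'d': 12, 'm': 16, 'j': 12}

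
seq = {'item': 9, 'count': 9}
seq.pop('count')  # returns 9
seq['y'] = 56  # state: {'item': 9, 'y': 56}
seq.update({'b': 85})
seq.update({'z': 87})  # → {'item': 9, 'y': 56, 'b': 85, 'z': 87}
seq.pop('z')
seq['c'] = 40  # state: {'item': 9, 'y': 56, 'b': 85, 'c': 40}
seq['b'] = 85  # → {'item': 9, 'y': 56, 'b': 85, 'c': 40}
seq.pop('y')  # 56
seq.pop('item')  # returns 9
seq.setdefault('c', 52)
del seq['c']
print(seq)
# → {'b': 85}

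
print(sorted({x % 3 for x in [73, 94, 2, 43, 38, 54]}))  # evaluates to [0, 1, 2]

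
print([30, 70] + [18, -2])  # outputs [30, 70, 18, -2]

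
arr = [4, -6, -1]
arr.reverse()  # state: [-1, -6, 4]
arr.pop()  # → 4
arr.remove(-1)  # [-6]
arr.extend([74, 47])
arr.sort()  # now [-6, 47, 74]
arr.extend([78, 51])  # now [-6, 47, 74, 78, 51]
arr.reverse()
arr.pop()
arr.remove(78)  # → [51, 74, 47]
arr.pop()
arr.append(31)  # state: [51, 74, 31]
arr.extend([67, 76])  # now [51, 74, 31, 67, 76]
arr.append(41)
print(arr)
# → [51, 74, 31, 67, 76, 41]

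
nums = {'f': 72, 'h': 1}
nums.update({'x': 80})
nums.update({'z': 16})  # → {'f': 72, 'h': 1, 'x': 80, 'z': 16}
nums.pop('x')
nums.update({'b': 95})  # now {'f': 72, 'h': 1, 'z': 16, 'b': 95}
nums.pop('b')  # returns 95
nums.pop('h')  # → 1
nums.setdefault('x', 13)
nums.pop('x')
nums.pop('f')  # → 72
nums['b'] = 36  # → {'z': 16, 'b': 36}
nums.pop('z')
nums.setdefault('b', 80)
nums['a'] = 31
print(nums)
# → {'b': 36, 'a': 31}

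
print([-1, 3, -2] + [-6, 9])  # [-1, 3, -2, -6, 9]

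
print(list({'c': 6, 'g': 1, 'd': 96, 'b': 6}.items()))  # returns [('c', 6), ('g', 1), ('d', 96), ('b', 6)]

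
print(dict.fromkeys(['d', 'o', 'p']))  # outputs {'d': None, 'o': None, 'p': None}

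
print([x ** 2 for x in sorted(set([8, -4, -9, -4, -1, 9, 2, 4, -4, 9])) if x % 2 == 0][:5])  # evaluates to [16, 4, 16, 64]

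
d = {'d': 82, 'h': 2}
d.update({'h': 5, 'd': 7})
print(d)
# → {'d': 7, 'h': 5}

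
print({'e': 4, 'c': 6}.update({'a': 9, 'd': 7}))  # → None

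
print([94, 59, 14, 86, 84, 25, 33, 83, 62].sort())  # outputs None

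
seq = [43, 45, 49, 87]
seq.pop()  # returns 87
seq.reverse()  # [49, 45, 43]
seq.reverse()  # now [43, 45, 49]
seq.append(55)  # [43, 45, 49, 55]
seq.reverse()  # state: [55, 49, 45, 43]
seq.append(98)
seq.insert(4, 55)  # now [55, 49, 45, 43, 55, 98]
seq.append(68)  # [55, 49, 45, 43, 55, 98, 68]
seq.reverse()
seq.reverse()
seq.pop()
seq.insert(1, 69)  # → [55, 69, 49, 45, 43, 55, 98]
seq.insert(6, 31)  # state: [55, 69, 49, 45, 43, 55, 31, 98]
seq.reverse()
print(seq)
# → [98, 31, 55, 43, 45, 49, 69, 55]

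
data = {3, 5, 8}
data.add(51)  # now {3, 5, 8, 51}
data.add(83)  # {3, 5, 8, 51, 83}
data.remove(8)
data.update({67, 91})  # {3, 5, 51, 67, 83, 91}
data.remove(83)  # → {3, 5, 51, 67, 91}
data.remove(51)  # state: {3, 5, 67, 91}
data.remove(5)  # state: {3, 67, 91}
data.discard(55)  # {3, 67, 91}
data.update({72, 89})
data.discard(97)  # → {3, 67, 72, 89, 91}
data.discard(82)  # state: {3, 67, 72, 89, 91}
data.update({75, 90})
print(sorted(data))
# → [3, 67, 72, 75, 89, 90, 91]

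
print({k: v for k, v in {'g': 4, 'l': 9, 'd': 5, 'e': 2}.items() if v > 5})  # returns {'l': 9}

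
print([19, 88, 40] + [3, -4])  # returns [19, 88, 40, 3, -4]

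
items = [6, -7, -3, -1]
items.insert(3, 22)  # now [6, -7, -3, 22, -1]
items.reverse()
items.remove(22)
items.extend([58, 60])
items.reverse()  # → [60, 58, 6, -7, -3, -1]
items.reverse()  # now [-1, -3, -7, 6, 58, 60]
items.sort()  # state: [-7, -3, -1, 6, 58, 60]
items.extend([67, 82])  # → [-7, -3, -1, 6, 58, 60, 67, 82]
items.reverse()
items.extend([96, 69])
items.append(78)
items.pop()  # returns 78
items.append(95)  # [82, 67, 60, 58, 6, -1, -3, -7, 96, 69, 95]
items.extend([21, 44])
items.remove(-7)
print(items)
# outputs [82, 67, 60, 58, 6, -1, -3, 96, 69, 95, 21, 44]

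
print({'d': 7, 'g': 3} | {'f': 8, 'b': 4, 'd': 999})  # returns {'d': 999, 'g': 3, 'f': 8, 'b': 4}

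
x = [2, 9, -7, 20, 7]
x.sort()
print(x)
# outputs [-7, 2, 7, 9, 20]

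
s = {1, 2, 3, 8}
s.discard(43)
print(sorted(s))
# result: [1, 2, 3, 8]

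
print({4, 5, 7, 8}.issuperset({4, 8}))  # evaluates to True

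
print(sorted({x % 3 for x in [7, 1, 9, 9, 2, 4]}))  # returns [0, 1, 2]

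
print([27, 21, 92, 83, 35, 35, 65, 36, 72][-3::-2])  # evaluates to [65, 35, 92, 27]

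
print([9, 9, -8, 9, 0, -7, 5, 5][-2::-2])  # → [5, 0, -8, 9]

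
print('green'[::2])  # gen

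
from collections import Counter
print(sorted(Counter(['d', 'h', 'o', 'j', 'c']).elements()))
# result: ['c', 'd', 'h', 'j', 'o']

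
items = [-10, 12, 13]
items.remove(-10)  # [12, 13]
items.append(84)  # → [12, 13, 84]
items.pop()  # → 84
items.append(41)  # [12, 13, 41]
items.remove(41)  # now [12, 13]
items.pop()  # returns 13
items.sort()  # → [12]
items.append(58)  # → [12, 58]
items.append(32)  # [12, 58, 32]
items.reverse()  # [32, 58, 12]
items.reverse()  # [12, 58, 32]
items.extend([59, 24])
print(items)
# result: [12, 58, 32, 59, 24]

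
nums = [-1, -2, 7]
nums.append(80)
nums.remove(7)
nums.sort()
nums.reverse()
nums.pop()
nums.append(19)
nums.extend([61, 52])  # [80, -1, 19, 61, 52]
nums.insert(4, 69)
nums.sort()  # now [-1, 19, 52, 61, 69, 80]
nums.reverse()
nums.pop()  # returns -1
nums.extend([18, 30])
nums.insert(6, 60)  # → [80, 69, 61, 52, 19, 18, 60, 30]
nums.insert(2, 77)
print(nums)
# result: [80, 69, 77, 61, 52, 19, 18, 60, 30]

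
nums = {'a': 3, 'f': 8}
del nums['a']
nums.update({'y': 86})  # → {'f': 8, 'y': 86}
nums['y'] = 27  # {'f': 8, 'y': 27}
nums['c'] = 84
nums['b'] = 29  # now {'f': 8, 'y': 27, 'c': 84, 'b': 29}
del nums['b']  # {'f': 8, 'y': 27, 'c': 84}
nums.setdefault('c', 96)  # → 84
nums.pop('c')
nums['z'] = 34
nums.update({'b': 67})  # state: {'f': 8, 'y': 27, 'z': 34, 'b': 67}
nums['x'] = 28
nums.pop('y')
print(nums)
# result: {'f': 8, 'z': 34, 'b': 67, 'x': 28}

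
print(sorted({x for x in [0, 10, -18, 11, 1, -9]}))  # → [-18, -9, 0, 1, 10, 11]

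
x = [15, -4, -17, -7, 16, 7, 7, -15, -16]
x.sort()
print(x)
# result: [-17, -16, -15, -7, -4, 7, 7, 15, 16]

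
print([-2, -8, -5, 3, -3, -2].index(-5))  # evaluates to 2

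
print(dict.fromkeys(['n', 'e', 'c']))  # {'n': None, 'e': None, 'c': None}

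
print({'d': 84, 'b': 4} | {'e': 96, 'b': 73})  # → {'d': 84, 'b': 73, 'e': 96}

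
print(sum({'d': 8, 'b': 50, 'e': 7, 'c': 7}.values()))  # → 72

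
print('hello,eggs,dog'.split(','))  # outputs ['hello', 'eggs', 'dog']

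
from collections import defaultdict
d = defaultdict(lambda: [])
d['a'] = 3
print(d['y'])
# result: []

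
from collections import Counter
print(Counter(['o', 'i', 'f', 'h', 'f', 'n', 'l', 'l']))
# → Counter({'f': 2, 'l': 2, 'o': 1, 'i': 1, 'h': 1, 'n': 1})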